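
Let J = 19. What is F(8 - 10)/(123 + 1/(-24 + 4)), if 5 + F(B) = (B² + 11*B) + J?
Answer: -80/2459 ≈ -0.032534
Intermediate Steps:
F(B) = 14 + B² + 11*B (F(B) = -5 + ((B² + 11*B) + 19) = -5 + (19 + B² + 11*B) = 14 + B² + 11*B)
F(8 - 10)/(123 + 1/(-24 + 4)) = (14 + (8 - 10)² + 11*(8 - 10))/(123 + 1/(-24 + 4)) = (14 + (-2)² + 11*(-2))/(123 + 1/(-20)) = (14 + 4 - 22)/(123 - 1/20) = -4/2459/20 = -4*20/2459 = -80/2459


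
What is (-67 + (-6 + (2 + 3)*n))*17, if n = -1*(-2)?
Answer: -1071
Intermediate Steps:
n = 2
(-67 + (-6 + (2 + 3)*n))*17 = (-67 + (-6 + (2 + 3)*2))*17 = (-67 + (-6 + 5*2))*17 = (-67 + (-6 + 10))*17 = (-67 + 4)*17 = -63*17 = -1071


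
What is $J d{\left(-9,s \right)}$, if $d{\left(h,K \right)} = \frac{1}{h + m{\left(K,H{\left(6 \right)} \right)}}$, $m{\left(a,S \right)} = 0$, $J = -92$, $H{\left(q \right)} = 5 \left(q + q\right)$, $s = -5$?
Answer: $\frac{92}{9} \approx 10.222$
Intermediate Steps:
$H{\left(q \right)} = 10 q$ ($H{\left(q \right)} = 5 \cdot 2 q = 10 q$)
$d{\left(h,K \right)} = \frac{1}{h}$ ($d{\left(h,K \right)} = \frac{1}{h + 0} = \frac{1}{h}$)
$J d{\left(-9,s \right)} = - \frac{92}{-9} = \left(-92\right) \left(- \frac{1}{9}\right) = \frac{92}{9}$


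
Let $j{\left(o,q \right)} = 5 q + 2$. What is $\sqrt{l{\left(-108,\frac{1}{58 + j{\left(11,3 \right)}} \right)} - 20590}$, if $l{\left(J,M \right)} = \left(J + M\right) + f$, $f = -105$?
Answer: $\frac{4 i \sqrt{292542}}{15} \approx 144.23 i$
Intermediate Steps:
$j{\left(o,q \right)} = 2 + 5 q$
$l{\left(J,M \right)} = -105 + J + M$ ($l{\left(J,M \right)} = \left(J + M\right) - 105 = -105 + J + M$)
$\sqrt{l{\left(-108,\frac{1}{58 + j{\left(11,3 \right)}} \right)} - 20590} = \sqrt{\left(-105 - 108 + \frac{1}{58 + \left(2 + 5 \cdot 3\right)}\right) - 20590} = \sqrt{\left(-105 - 108 + \frac{1}{58 + \left(2 + 15\right)}\right) - 20590} = \sqrt{\left(-105 - 108 + \frac{1}{58 + 17}\right) - 20590} = \sqrt{\left(-105 - 108 + \frac{1}{75}\right) - 20590} = \sqrt{- \frac{15974}{75} - 20590} = \sqrt{- \frac{1560224}{75}} = \frac{4 i \sqrt{292542}}{15}$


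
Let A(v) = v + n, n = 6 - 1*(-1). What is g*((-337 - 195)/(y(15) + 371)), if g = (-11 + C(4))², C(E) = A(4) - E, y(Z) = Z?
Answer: -4256/193 ≈ -22.052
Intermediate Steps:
n = 7 (n = 6 + 1 = 7)
A(v) = 7 + v (A(v) = v + 7 = 7 + v)
C(E) = 11 - E (C(E) = (7 + 4) - E = 11 - E)
g = 16 (g = (-11 + (11 - 1*4))² = (-11 + (11 - 4))² = (-11 + 7)² = (-4)² = 16)
g*((-337 - 195)/(y(15) + 371)) = 16*((-337 - 195)/(15 + 371)) = 16*(-532/386) = 16*(-532*1/386) = 16*(-266/193) = -4256/193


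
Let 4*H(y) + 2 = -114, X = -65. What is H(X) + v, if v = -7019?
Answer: -7048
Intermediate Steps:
H(y) = -29 (H(y) = -1/2 + (1/4)*(-114) = -1/2 - 57/2 = -29)
H(X) + v = -29 - 7019 = -7048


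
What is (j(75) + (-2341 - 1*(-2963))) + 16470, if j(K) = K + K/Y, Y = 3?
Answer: 17192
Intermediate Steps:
j(K) = 4*K/3 (j(K) = K + K/3 = 4*K/3)
(j(75) + (-2341 - 1*(-2963))) + 16470 = ((4/3)*75 + (-2341 - 1*(-2963))) + 16470 = (100 + (-2341 + 2963)) + 16470 = (100 + 622) + 16470 = 722 + 16470 = 17192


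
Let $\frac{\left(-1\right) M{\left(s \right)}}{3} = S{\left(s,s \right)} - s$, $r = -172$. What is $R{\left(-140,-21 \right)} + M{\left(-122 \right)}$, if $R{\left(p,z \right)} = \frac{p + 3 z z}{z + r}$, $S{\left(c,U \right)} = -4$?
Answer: $- \frac{69505}{193} \approx -360.13$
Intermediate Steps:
$R{\left(p,z \right)} = \frac{p + 3 z^{2}}{-172 + z}$ ($R{\left(p,z \right)} = \frac{p + 3 z z}{z - 172} = \frac{p + 3 z^{2}}{-172 + z}$)
$M{\left(s \right)} = 12 + 3 s$ ($M{\left(s \right)} = - 3 \left(-4 - s\right) = 12 + 3 s$)
$R{\left(-140,-21 \right)} + M{\left(-122 \right)} = \frac{-140 + 3 \left(-21\right)^{2}}{-172 - 21} + \left(12 + 3 \left(-122\right)\right) = \frac{-140 + 3 \cdot 441}{-193} + \left(12 - 366\right) = - \frac{-140 + 1323}{193} - 354 = \left(- \frac{1}{193}\right) 1183 - 354 = - \frac{1183}{193} - 354 = - \frac{69505}{193}$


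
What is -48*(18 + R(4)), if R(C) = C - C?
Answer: -864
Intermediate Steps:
R(C) = 0
-48*(18 + R(4)) = -48*(18 + 0) = -48*18 = -864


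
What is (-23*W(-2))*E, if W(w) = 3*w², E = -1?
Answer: 276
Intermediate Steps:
(-23*W(-2))*E = -69*(-2)²*(-1) = -69*4*(-1) = -23*12*(-1) = -276*(-1) = 276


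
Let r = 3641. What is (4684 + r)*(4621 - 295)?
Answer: 36013950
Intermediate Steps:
(4684 + r)*(4621 - 295) = (4684 + 3641)*(4621 - 295) = 8325*4326 = 36013950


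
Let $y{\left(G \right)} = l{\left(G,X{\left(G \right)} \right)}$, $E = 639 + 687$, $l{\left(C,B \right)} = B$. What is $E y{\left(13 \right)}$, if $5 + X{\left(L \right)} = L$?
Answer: $10608$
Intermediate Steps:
$X{\left(L \right)} = -5 + L$
$E = 1326$
$y{\left(G \right)} = -5 + G$
$E y{\left(13 \right)} = 1326 \left(-5 + 13\right) = 1326 \cdot 8 = 10608$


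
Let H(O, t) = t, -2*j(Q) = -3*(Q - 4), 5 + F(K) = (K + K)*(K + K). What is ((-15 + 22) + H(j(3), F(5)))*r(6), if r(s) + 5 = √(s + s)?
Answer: -510 + 204*√3 ≈ -156.66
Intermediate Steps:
r(s) = -5 + √2*√s (r(s) = -5 + √(s + s) = -5 + √(2*s) = -5 + √2*√s)
F(K) = -5 + 4*K² (F(K) = -5 + (K + K)*(K + K) = -5 + (2*K)*(2*K) = -5 + 4*K²)
j(Q) = -6 + 3*Q/2 (j(Q) = -(-3)*(Q - 4)/2 = -(-3)*(-4 + Q)/2 = -(12 - 3*Q)/2 = -6 + 3*Q/2)
((-15 + 22) + H(j(3), F(5)))*r(6) = ((-15 + 22) + (-5 + 4*5²))*(-5 + √2*√6) = (7 + (-5 + 4*25))*(-5 + 2*√3) = (7 + (-5 + 100))*(-5 + 2*√3) = (7 + 95)*(-5 + 2*√3) = 102*(-5 + 2*√3) = -510 + 204*√3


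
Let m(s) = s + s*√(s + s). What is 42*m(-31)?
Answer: -1302 - 1302*I*√62 ≈ -1302.0 - 10252.0*I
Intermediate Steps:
m(s) = s + √2*s^(3/2) (m(s) = s + s*√(2*s) = s + s*(√2*√s) = s + √2*s^(3/2))
42*m(-31) = 42*(-31 + √2*(-31)^(3/2)) = 42*(-31 + √2*(-31*I*√31)) = 42*(-31 - 31*I*√62) = -1302 - 1302*I*√62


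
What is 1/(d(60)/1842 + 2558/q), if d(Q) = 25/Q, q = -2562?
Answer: -9438408/9421537 ≈ -1.0018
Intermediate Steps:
1/(d(60)/1842 + 2558/q) = 1/((25/60)/1842 + 2558/(-2562)) = 1/((25*(1/60))*(1/1842) + 2558*(-1/2562)) = 1/((5/12)*(1/1842) - 1279/1281) = 1/(5/22104 - 1279/1281) = 1/(-9421537/9438408) = -9438408/9421537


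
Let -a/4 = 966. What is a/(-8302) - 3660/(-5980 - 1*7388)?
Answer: 488329/660602 ≈ 0.73922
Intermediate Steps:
a = -3864 (a = -4*966 = -3864)
a/(-8302) - 3660/(-5980 - 1*7388) = -3864/(-8302) - 3660/(-5980 - 1*7388) = -3864*(-1/8302) - 3660/(-5980 - 7388) = 276/593 - 3660/(-13368) = 276/593 - 3660*(-1/13368) = 276/593 + 305/1114 = 488329/660602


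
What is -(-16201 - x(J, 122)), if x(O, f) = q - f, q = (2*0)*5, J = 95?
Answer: 16079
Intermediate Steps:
q = 0 (q = 0*5 = 0)
x(O, f) = -f (x(O, f) = 0 - f = -f)
-(-16201 - x(J, 122)) = -(-16201 - (-1)*122) = -(-16201 - 1*(-122)) = -(-16201 + 122) = -1*(-16079) = 16079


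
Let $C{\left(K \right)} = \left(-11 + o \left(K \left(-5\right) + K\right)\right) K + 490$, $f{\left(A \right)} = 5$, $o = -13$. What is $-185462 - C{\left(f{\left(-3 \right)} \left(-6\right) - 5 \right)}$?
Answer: $-250037$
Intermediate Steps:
$C{\left(K \right)} = 490 + K \left(-11 + 52 K\right)$ ($C{\left(K \right)} = \left(-11 - 13 \left(K \left(-5\right) + K\right)\right) K + 490 = \left(-11 - 13 \left(- 5 K + K\right)\right) K + 490 = \left(-11 - 13 \left(- 4 K\right)\right) K + 490 = \left(-11 + 52 K\right) K + 490 = K \left(-11 + 52 K\right) + 490 = 490 + K \left(-11 + 52 K\right)$)
$-185462 - C{\left(f{\left(-3 \right)} \left(-6\right) - 5 \right)} = -185462 - \left(490 - 11 \left(5 \left(-6\right) - 5\right) + 52 \left(5 \left(-6\right) - 5\right)^{2}\right) = -185462 - \left(490 - 11 \left(-30 - 5\right) + 52 \left(-30 - 5\right)^{2}\right) = -185462 - \left(490 - -385 + 52 \left(-35\right)^{2}\right) = -185462 - \left(490 + 385 + 52 \cdot 1225\right) = -185462 - \left(490 + 385 + 63700\right) = -185462 - 64575 = -250037$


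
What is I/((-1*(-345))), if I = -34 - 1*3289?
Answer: -3323/345 ≈ -9.6319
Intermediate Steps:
I = -3323 (I = -34 - 3289 = -3323)
I/((-1*(-345))) = -3323/((-1*(-345))) = -3323/345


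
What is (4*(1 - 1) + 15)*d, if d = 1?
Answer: 15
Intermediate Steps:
(4*(1 - 1) + 15)*d = (4*(1 - 1) + 15)*1 = (4*0 + 15)*1 = (0 + 15)*1 = 15*1 = 15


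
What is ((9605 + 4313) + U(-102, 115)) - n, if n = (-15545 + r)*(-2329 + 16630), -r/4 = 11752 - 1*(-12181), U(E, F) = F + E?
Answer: 1591386308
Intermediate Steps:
U(E, F) = E + F
r = -95732 (r = -4*(11752 - 1*(-12181)) = -4*(11752 + 12181) = -4*23933 = -95732)
n = -1591372377 (n = (-15545 - 95732)*(-2329 + 16630) = -111277*14301 = -1591372377)
((9605 + 4313) + U(-102, 115)) - n = ((9605 + 4313) + (-102 + 115)) - 1*(-1591372377) = (13918 + 13) + 1591372377 = 13931 + 1591372377 = 1591386308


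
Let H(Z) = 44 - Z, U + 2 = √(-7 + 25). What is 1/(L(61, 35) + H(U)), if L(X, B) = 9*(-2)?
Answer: 14/383 + 3*√2/766 ≈ 0.042092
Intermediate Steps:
L(X, B) = -18
U = -2 + 3*√2 (U = -2 + √(-7 + 25) = -2 + √18 = -2 + 3*√2 ≈ 2.2426)
1/(L(61, 35) + H(U)) = 1/(-18 + (44 - (-2 + 3*√2))) = 1/(-18 + (44 + (2 - 3*√2))) = 1/(-18 + (46 - 3*√2)) = 1/(28 - 3*√2)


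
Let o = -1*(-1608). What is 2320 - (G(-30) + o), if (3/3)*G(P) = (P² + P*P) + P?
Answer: -1058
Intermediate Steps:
G(P) = P + 2*P² (G(P) = (P² + P*P) + P = (P² + P²) + P = 2*P² + P = P + 2*P²)
o = 1608
2320 - (G(-30) + o) = 2320 - (-30*(1 + 2*(-30)) + 1608) = 2320 - (-30*(1 - 60) + 1608) = 2320 - (-30*(-59) + 1608) = 2320 - (1770 + 1608) = 2320 - 1*3378 = 2320 - 3378 = -1058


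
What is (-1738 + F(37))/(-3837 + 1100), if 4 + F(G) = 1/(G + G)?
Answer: 128907/202538 ≈ 0.63646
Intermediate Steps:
F(G) = -4 + 1/(2*G) (F(G) = -4 + 1/(G + G) = -4 + 1/(2*G))
(-1738 + F(37))/(-3837 + 1100) = (-1738 + (-4 + (1/2)/37))/(-3837 + 1100) = (-1738 + (-4 + (1/2)*(1/37)))/(-2737) = (-1738 + (-4 + 1/74))*(-1/2737) = (-1738 - 295/74)*(-1/2737) = -128907/74*(-1/2737) = 128907/202538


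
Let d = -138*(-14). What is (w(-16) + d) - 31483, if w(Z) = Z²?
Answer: -29295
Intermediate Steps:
d = 1932
(w(-16) + d) - 31483 = ((-16)² + 1932) - 31483 = (256 + 1932) - 31483 = 2188 - 31483 = -29295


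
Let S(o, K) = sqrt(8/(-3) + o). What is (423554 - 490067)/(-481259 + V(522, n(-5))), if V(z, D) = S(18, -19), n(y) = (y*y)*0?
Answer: 96029939601/694830675197 + 66513*sqrt(138)/694830675197 ≈ 0.13821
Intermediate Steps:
S(o, K) = sqrt(-8/3 + o) (S(o, K) = sqrt(8*(-1/3) + o) = sqrt(-8/3 + o))
n(y) = 0 (n(y) = y**2*0 = 0)
V(z, D) = sqrt(138)/3 (V(z, D) = sqrt(-24 + 9*18)/3 = sqrt(-24 + 162)/3 = sqrt(138)/3)
(423554 - 490067)/(-481259 + V(522, n(-5))) = (423554 - 490067)/(-481259 + sqrt(138)/3) = -66513/(-481259 + sqrt(138)/3)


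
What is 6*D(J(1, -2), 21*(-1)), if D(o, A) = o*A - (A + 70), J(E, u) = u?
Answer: -42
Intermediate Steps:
D(o, A) = -70 - A + A*o (D(o, A) = A*o - (70 + A) = A*o + (-70 - A) = -70 - A + A*o)
6*D(J(1, -2), 21*(-1)) = 6*(-70 - 21*(-1) + (21*(-1))*(-2)) = 6*(-70 - 1*(-21) - 21*(-2)) = 6*(-70 + 21 + 42) = 6*(-7) = -42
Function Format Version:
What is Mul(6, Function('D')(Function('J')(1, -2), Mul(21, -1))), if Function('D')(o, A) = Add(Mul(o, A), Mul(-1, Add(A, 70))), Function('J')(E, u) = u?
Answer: -42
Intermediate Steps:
Function('D')(o, A) = Add(-70, Mul(-1, A), Mul(A, o)) (Function('D')(o, A) = Add(Mul(A, o), Mul(-1, Add(70, A))) = Add(Mul(A, o), Add(-70, Mul(-1, A))) = Add(-70, Mul(-1, A), Mul(A, o)))
Mul(6, Function('D')(Function('J')(1, -2), Mul(21, -1))) = Mul(6, Add(-70, Mul(-1, Mul(21, -1)), Mul(Mul(21, -1), -2))) = Mul(6, Add(-70, Mul(-1, -21), Mul(-21, -2))) = Mul(6, Add(-70, 21, 42)) = Mul(6, -7) = -42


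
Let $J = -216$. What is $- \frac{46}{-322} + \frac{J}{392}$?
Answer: $- \frac{20}{49} \approx -0.40816$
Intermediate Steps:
$- \frac{46}{-322} + \frac{J}{392} = - \frac{46}{-322} - \frac{216}{392} = \left(-46\right) \left(- \frac{1}{322}\right) - \frac{27}{49} = \frac{1}{7} - \frac{27}{49} = - \frac{20}{49}$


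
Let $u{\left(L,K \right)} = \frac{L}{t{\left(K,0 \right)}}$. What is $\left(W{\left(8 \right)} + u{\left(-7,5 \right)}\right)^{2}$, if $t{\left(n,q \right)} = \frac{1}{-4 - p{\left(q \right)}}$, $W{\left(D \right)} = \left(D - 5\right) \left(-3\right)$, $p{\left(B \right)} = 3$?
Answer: $1600$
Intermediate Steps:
$W{\left(D \right)} = 15 - 3 D$ ($W{\left(D \right)} = \left(-5 + D\right) \left(-3\right) = 15 - 3 D$)
$t{\left(n,q \right)} = - \frac{1}{7}$ ($t{\left(n,q \right)} = \frac{1}{-4 - 3} = \frac{1}{-7} = - \frac{1}{7}$)
$u{\left(L,K \right)} = - 7 L$ ($u{\left(L,K \right)} = \frac{L}{- \frac{1}{7}} = L \left(-7\right) = - 7 L$)
$\left(W{\left(8 \right)} + u{\left(-7,5 \right)}\right)^{2} = \left(\left(15 - 24\right) - -49\right)^{2} = \left(\left(15 - 24\right) + 49\right)^{2} = \left(-9 + 49\right)^{2} = 40^{2} = 1600$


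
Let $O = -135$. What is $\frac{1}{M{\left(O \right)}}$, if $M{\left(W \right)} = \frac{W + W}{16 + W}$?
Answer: $\frac{119}{270} \approx 0.44074$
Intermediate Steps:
$M{\left(W \right)} = \frac{2 W}{16 + W}$
$\frac{1}{M{\left(O \right)}} = \frac{1}{2 \left(-135\right) \frac{1}{16 - 135}} = \frac{1}{2 \left(-135\right) \frac{1}{-119}} = \frac{1}{2 \left(-135\right) \left(- \frac{1}{119}\right)} = \frac{1}{\frac{270}{119}} = \frac{119}{270}$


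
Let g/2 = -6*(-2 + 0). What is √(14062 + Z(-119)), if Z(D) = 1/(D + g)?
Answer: √126909455/95 ≈ 118.58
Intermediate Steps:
g = 24 (g = 2*(-6*(-2 + 0)) = 2*(-6*(-2)) = 2*12 = 24)
Z(D) = 1/(24 + D) (Z(D) = 1/(D + 24) = 1/(24 + D))
√(14062 + Z(-119)) = √(14062 + 1/(24 - 119)) = √(14062 + 1/(-95)) = √(14062 - 1/95) = √(1335889/95) = √126909455/95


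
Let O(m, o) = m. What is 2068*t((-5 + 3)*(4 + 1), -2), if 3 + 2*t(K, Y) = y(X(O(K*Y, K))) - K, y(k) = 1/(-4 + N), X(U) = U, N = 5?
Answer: 8272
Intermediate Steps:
y(k) = 1 (y(k) = 1/(-4 + 5) = 1/1 = 1)
t(K, Y) = -1 - K/2 (t(K, Y) = -3/2 + (1 - K)/2 = -3/2 + (½ - K/2) = -1 - K/2)
2068*t((-5 + 3)*(4 + 1), -2) = 2068*(-1 - (-5 + 3)*(4 + 1)/2) = 2068*(-1 - (-1)*5) = 2068*(-1 - ½*(-10)) = 2068*(-1 + 5) = 2068*4 = 8272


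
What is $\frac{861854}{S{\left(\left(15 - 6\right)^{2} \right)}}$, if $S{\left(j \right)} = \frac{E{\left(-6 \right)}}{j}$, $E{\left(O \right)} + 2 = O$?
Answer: $- \frac{34905087}{4} \approx -8.7263 \cdot 10^{6}$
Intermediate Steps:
$E{\left(O \right)} = -2 + O$
$S{\left(j \right)} = - \frac{8}{j}$ ($S{\left(j \right)} = \frac{-2 - 6}{j} = - \frac{8}{j}$)
$\frac{861854}{S{\left(\left(15 - 6\right)^{2} \right)}} = \frac{861854}{\left(-8\right) \frac{1}{\left(15 - 6\right)^{2}}} = \frac{861854}{\left(-8\right) \frac{1}{9^{2}}} = \frac{861854}{\left(-8\right) \frac{1}{81}} = \frac{861854}{- \frac{8}{81}} = 861854 \left(- \frac{81}{8}\right) = - \frac{34905087}{4}$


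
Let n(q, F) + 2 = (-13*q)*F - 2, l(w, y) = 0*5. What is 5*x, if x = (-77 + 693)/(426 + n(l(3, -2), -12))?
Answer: 1540/211 ≈ 7.2986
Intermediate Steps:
l(w, y) = 0
n(q, F) = -4 - 13*F*q (n(q, F) = -2 + ((-13*q)*F - 2) = -2 + (-13*F*q - 2) = -2 + (-2 - 13*F*q) = -4 - 13*F*q)
x = 308/211 (x = (-77 + 693)/(426 + (-4 - 13*(-12)*0)) = 616/(426 + (-4 + 0)) = 616/(426 - 4) = 616/422 = 616*(1/422) = 308/211 ≈ 1.4597)
5*x = 5*(308/211) = 1540/211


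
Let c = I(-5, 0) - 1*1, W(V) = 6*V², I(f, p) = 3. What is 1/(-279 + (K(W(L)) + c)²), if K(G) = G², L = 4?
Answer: 1/84971245 ≈ 1.1769e-8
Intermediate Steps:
c = 2 (c = 3 - 1*1 = 3 - 1 = 2)
1/(-279 + (K(W(L)) + c)²) = 1/(-279 + ((6*4²)² + 2)²) = 1/(-279 + ((6*16)² + 2)²) = 1/(-279 + (96² + 2)²) = 1/(-279 + (9216 + 2)²) = 1/(-279 + 9218²) = 1/(-279 + 84971524) = 1/84971245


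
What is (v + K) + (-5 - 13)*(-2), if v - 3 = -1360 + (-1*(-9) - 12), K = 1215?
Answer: -109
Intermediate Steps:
v = -1360 (v = 3 + (-1360 + (-1*(-9) - 12)) = 3 + (-1360 + (9 - 12)) = 3 + (-1360 - 3) = 3 - 1363 = -1360)
(v + K) + (-5 - 13)*(-2) = (-1360 + 1215) + (-5 - 13)*(-2) = -145 - 18*(-2) = -145 + 36 = -109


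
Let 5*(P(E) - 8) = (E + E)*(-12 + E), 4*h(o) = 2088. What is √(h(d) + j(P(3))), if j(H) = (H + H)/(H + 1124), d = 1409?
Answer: 4*√256325941/2803 ≈ 22.847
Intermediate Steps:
h(o) = 522 (h(o) = (¼)*2088 = 522)
P(E) = 8 + 2*E*(-12 + E)/5 (P(E) = 8 + ((E + E)*(-12 + E))/5 = 8 + ((2*E)*(-12 + E))/5 = 8 + (2*E*(-12 + E))/5 = 8 + 2*E*(-12 + E)/5)
j(H) = 2*H/(1124 + H) (j(H) = (2*H)/(1124 + H) = 2*H/(1124 + H))
√(h(d) + j(P(3))) = √(522 + 2*(8 - 24/5*3 + (⅖)*3²)/(1124 + (8 - 24/5*3 + (⅖)*3²))) = √(522 + 2*(8 - 72/5 + (⅖)*9)/(1124 + (8 - 72/5 + (⅖)*9))) = √(522 + 2*(8 - 72/5 + 18/5)/(1124 + (8 - 72/5 + 18/5))) = √(522 + 2*(-14/5)/(1124 - 14/5)) = √(522 + 2*(-14/5)/(5606/5)) = √(522 + 2*(-14/5)*(5/5606)) = √(522 - 14/2803) = √(1463152/2803) = 4*√256325941/2803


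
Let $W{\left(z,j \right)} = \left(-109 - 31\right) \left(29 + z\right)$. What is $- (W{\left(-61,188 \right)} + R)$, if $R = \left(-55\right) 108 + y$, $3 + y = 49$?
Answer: $1414$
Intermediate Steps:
$y = 46$ ($y = -3 + 49 = 46$)
$W{\left(z,j \right)} = -4060 - 140 z$ ($W{\left(z,j \right)} = - 140 \left(29 + z\right) = -4060 - 140 z$)
$R = -5894$ ($R = \left(-55\right) 108 + 46 = -5940 + 46 = -5894$)
$- (W{\left(-61,188 \right)} + R) = - (\left(-4060 - -8540\right) - 5894) = - (\left(-4060 + 8540\right) - 5894) = - (4480 - 5894) = \left(-1\right) \left(-1414\right) = 1414$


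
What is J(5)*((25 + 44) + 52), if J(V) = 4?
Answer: 484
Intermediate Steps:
J(5)*((25 + 44) + 52) = 4*((25 + 44) + 52) = 4*(69 + 52) = 4*121 = 484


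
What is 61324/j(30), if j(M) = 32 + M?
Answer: 30662/31 ≈ 989.10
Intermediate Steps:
61324/j(30) = 61324/(32 + 30) = 61324/62 = 61324*(1/62) = 30662/31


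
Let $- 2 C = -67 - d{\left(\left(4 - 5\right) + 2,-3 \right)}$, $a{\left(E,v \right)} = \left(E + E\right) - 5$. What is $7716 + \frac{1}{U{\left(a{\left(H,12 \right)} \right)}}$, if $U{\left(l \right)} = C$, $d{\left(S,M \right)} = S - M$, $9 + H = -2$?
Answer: $\frac{547838}{71} \approx 7716.0$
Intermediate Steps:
$H = -11$ ($H = -9 - 2 = -11$)
$a{\left(E,v \right)} = -5 + 2 E$ ($a{\left(E,v \right)} = 2 E - 5 = -5 + 2 E$)
$C = \frac{71}{2}$ ($C = - \frac{-67 - \left(\left(\left(4 - 5\right) + 2\right) - -3\right)}{2} = - \frac{-67 - \left(\left(-1 + 2\right) + 3\right)}{2} = - \frac{-67 - \left(1 + 3\right)}{2} = - \frac{-67 - 4}{2} = \left(- \frac{1}{2}\right) \left(-71\right) = \frac{71}{2} \approx 35.5$)
$U{\left(l \right)} = \frac{71}{2}$
$7716 + \frac{1}{U{\left(a{\left(H,12 \right)} \right)}} = 7716 + \frac{1}{\frac{71}{2}} = 7716 + \frac{2}{71} = \frac{547838}{71}$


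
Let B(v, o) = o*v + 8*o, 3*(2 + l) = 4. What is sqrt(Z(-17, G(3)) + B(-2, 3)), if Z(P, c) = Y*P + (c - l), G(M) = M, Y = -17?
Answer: 2*sqrt(699)/3 ≈ 17.626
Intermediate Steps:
l = -2/3 (l = -2 + (1/3)*4 = -2 + 4/3 = -2/3 ≈ -0.66667)
B(v, o) = 8*o + o*v
Z(P, c) = 2/3 + c - 17*P (Z(P, c) = -17*P + (c - 1*(-2/3)) = -17*P + (c + 2/3) = -17*P + (2/3 + c) = 2/3 + c - 17*P)
sqrt(Z(-17, G(3)) + B(-2, 3)) = sqrt((2/3 + 3 - 17*(-17)) + 3*(8 - 2)) = sqrt((2/3 + 3 + 289) + 3*6) = sqrt(878/3 + 18) = sqrt(932/3) = 2*sqrt(699)/3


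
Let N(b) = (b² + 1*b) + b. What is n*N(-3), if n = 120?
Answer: 360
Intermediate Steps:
N(b) = b² + 2*b (N(b) = (b² + b) + b = (b + b²) + b = b² + 2*b)
n*N(-3) = 120*(-3*(2 - 3)) = 120*(-3*(-1)) = 120*3 = 360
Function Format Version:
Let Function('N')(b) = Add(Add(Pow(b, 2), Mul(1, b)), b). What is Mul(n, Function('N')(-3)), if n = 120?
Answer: 360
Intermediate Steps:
Function('N')(b) = Add(Pow(b, 2), Mul(2, b)) (Function('N')(b) = Add(Add(Pow(b, 2), b), b) = Add(Add(b, Pow(b, 2)), b) = Add(Pow(b, 2), Mul(2, b)))
Mul(n, Function('N')(-3)) = Mul(120, Mul(-3, Add(2, -3))) = Mul(120, Mul(-3, -1)) = Mul(120, 3) = 360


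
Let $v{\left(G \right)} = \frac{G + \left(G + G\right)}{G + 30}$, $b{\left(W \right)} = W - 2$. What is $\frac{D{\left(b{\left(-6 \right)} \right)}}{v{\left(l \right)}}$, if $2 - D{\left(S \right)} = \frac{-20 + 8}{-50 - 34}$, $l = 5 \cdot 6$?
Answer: $\frac{26}{21} \approx 1.2381$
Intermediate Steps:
$b{\left(W \right)} = -2 + W$ ($b{\left(W \right)} = W - 2 = -2 + W$)
$l = 30$
$v{\left(G \right)} = \frac{3 G}{30 + G}$ ($v{\left(G \right)} = \frac{G + 2 G}{30 + G} = \frac{3 G}{30 + G}$)
$D{\left(S \right)} = \frac{13}{7}$ ($D{\left(S \right)} = 2 - \frac{-20 + 8}{-50 - 34} = 2 - - \frac{12}{-84} = 2 - \left(-12\right) \left(- \frac{1}{84}\right) = 2 - \frac{1}{7} = \frac{13}{7}$)
$\frac{D{\left(b{\left(-6 \right)} \right)}}{v{\left(l \right)}} = \frac{13}{7 \cdot 3 \cdot 30 \frac{1}{30 + 30}} = \frac{13}{7 \cdot 3 \cdot 30 \cdot \frac{1}{60}} = \frac{13}{7 \cdot \frac{3}{2}} = \frac{13}{7} \cdot \frac{2}{3} = \frac{26}{21}$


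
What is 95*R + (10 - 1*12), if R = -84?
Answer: -7982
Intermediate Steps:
95*R + (10 - 1*12) = 95*(-84) + (10 - 1*12) = -7980 + (10 - 12) = -7980 - 2 = -7982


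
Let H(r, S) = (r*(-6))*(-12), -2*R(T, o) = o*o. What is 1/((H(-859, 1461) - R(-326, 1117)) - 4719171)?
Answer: -2/8314349 ≈ -2.4055e-7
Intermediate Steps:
R(T, o) = -o²/2 (R(T, o) = -o*o/2 = -o²/2)
H(r, S) = 72*r (H(r, S) = -6*r*(-12) = 72*r)
1/((H(-859, 1461) - R(-326, 1117)) - 4719171) = 1/((72*(-859) - (-1)*1117²/2) - 4719171) = 1/((-61848 - (-1)*1247689/2) - 4719171) = 1/((-61848 - 1*(-1247689/2)) - 4719171) = 1/((-61848 + 1247689/2) - 4719171) = 1/(1123993/2 - 4719171) = 1/(-8314349/2) = -2/8314349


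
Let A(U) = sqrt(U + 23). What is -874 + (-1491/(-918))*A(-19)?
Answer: -133225/153 ≈ -870.75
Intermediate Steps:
A(U) = sqrt(23 + U)
-874 + (-1491/(-918))*A(-19) = -874 + (-1491/(-918))*sqrt(23 - 19) = -874 + (-1491*(-1/918))*sqrt(4) = -874 + (497/306)*2 = -874 + 497/153 = -133225/153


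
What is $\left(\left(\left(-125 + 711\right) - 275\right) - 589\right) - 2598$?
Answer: $-2876$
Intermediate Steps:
$\left(\left(\left(-125 + 711\right) - 275\right) - 589\right) - 2598 = \left(\left(586 - 275\right) - 589\right) - 2598 = \left(311 - 589\right) - 2598 = -278 - 2598 = -2876$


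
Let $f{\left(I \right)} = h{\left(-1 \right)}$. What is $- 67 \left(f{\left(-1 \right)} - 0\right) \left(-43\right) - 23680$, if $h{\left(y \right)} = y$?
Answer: $-26561$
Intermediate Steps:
$f{\left(I \right)} = -1$
$- 67 \left(f{\left(-1 \right)} - 0\right) \left(-43\right) - 23680 = - 67 \left(-1 - 0\right) \left(-43\right) - 23680 = - 67 \left(-1 + 0\right) \left(-43\right) - 23680 = \left(-67\right) \left(-1\right) \left(-43\right) - 23680 = 67 \left(-43\right) - 23680 = -2881 - 23680 = -26561$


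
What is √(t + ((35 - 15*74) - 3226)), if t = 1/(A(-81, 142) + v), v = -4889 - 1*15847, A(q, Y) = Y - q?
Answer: I*√1809788430382/20513 ≈ 65.582*I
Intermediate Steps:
v = -20736 (v = -4889 - 15847 = -20736)
t = -1/20513 (t = 1/((142 - 1*(-81)) - 20736) = 1/((142 + 81) - 20736) = 1/(223 - 20736) = 1/(-20513) = -1/20513 ≈ -4.8750e-5)
√(t + ((35 - 15*74) - 3226)) = √(-1/20513 + ((35 - 15*74) - 3226)) = √(-1/20513 + ((35 - 1110) - 3226)) = √(-1/20513 + (-1075 - 3226)) = √(-1/20513 - 4301) = √(-88226414/20513) = I*√1809788430382/20513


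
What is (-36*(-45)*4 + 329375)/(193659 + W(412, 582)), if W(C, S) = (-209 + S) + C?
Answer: 335855/194444 ≈ 1.7273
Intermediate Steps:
W(C, S) = -209 + C + S
(-36*(-45)*4 + 329375)/(193659 + W(412, 582)) = (-36*(-45)*4 + 329375)/(193659 + (-209 + 412 + 582)) = (1620*4 + 329375)/(193659 + 785) = (6480 + 329375)/194444 = 335855*(1/194444) = 335855/194444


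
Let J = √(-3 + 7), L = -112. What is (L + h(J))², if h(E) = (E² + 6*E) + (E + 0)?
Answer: 8836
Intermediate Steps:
J = 2 (J = √4 = 2)
h(E) = E² + 7*E (h(E) = (E² + 6*E) + E = E² + 7*E)
(L + h(J))² = (-112 + 2*(7 + 2))² = (-112 + 2*9)² = (-112 + 18)² = (-94)² = 8836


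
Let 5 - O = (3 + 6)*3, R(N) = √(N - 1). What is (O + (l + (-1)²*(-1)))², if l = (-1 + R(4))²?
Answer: 373 + 76*√3 ≈ 504.64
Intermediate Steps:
R(N) = √(-1 + N)
O = -22 (O = 5 - (3 + 6)*3 = 5 - 9*3 = 5 - 1*27 = 5 - 27 = -22)
l = (-1 + √3)² (l = (-1 + √(-1 + 4))² = (-1 + √3)² ≈ 0.53590)
(O + (l + (-1)²*(-1)))² = (-22 + ((1 - √3)² + (-1)²*(-1)))² = (-22 + ((1 - √3)² + 1*(-1)))² = (-22 + ((1 - √3)² - 1))² = (-22 + (-1 + (1 - √3)²))² = (-23 + (1 - √3)²)²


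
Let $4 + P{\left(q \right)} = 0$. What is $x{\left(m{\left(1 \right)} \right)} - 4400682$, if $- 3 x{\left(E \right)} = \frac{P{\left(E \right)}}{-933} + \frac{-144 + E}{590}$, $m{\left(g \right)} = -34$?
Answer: $- \frac{3633665048953}{825705} \approx -4.4007 \cdot 10^{6}$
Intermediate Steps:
$P{\left(q \right)} = -4$ ($P{\left(q \right)} = -4 + 0 = -4$)
$x{\left(E \right)} = \frac{65996}{825705} - \frac{E}{1770}$ ($x{\left(E \right)} = - \frac{- \frac{4}{-933} + \frac{-144 + E}{590}}{3} = - \frac{\left(-4\right) \left(- \frac{1}{933}\right) + \left(-144 + E\right) \frac{1}{590}}{3} = - \frac{\frac{4}{933} + \left(- \frac{72}{295} + \frac{E}{590}\right)}{3} = - \frac{- \frac{65996}{275235} + \frac{E}{590}}{3} = \frac{65996}{825705} - \frac{E}{1770}$)
$x{\left(m{\left(1 \right)} \right)} - 4400682 = \left(\frac{65996}{825705} - - \frac{17}{885}\right) - 4400682 = \left(\frac{65996}{825705} + \frac{17}{885}\right) - 4400682 = \frac{81857}{825705} - 4400682 = - \frac{3633665048953}{825705}$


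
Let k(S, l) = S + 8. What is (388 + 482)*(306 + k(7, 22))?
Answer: 279270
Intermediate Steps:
k(S, l) = 8 + S
(388 + 482)*(306 + k(7, 22)) = (388 + 482)*(306 + (8 + 7)) = 870*(306 + 15) = 870*321 = 279270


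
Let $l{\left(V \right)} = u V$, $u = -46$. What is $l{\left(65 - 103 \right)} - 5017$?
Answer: $-3269$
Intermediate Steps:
$l{\left(V \right)} = - 46 V$
$l{\left(65 - 103 \right)} - 5017 = - 46 \left(65 - 103\right) - 5017 = \left(-46\right) \left(-38\right) - 5017 = 1748 - 5017 = -3269$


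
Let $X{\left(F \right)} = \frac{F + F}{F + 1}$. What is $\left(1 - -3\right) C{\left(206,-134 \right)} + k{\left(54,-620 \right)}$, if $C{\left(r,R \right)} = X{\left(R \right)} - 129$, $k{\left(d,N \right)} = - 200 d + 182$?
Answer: $- \frac{1479750}{133} \approx -11126.0$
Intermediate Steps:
$k{\left(d,N \right)} = 182 - 200 d$
$X{\left(F \right)} = \frac{2 F}{1 + F}$
$C{\left(r,R \right)} = -129 + \frac{2 R}{1 + R}$ ($C{\left(r,R \right)} = \frac{2 R}{1 + R} - 129 = -129 + \frac{2 R}{1 + R}$)
$\left(1 - -3\right) C{\left(206,-134 \right)} + k{\left(54,-620 \right)} = \left(1 - -3\right) \frac{-129 - -17018}{1 - 134} + \left(182 - 10800\right) = \left(1 + 3\right) \frac{-129 + 17018}{-133} + \left(182 - 10800\right) = 4 \left(\left(- \frac{1}{133}\right) 16889\right) - 10618 = 4 \left(- \frac{16889}{133}\right) - 10618 = - \frac{67556}{133} - 10618 = - \frac{1479750}{133}$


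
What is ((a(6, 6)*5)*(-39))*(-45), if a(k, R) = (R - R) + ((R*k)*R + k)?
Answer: 1948050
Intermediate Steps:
a(k, R) = k + k*R² (a(k, R) = 0 + (k*R² + k) = 0 + (k + k*R²) = k + k*R²)
((a(6, 6)*5)*(-39))*(-45) = (((6*(1 + 6²))*5)*(-39))*(-45) = (((6*(1 + 36))*5)*(-39))*(-45) = (((6*37)*5)*(-39))*(-45) = ((222*5)*(-39))*(-45) = (1110*(-39))*(-45) = -43290*(-45) = 1948050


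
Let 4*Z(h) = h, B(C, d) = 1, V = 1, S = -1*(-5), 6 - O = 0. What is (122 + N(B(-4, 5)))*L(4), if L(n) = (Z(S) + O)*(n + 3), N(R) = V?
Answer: 24969/4 ≈ 6242.3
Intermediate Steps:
O = 6 (O = 6 - 1*0 = 6 + 0 = 6)
S = 5
Z(h) = h/4
N(R) = 1
L(n) = 87/4 + 29*n/4 (L(n) = ((1/4)*5 + 6)*(n + 3) = (5/4 + 6)*(3 + n) = 29*(3 + n)/4 = 87/4 + 29*n/4)
(122 + N(B(-4, 5)))*L(4) = (122 + 1)*(87/4 + (29/4)*4) = 123*(87/4 + 29) = 123*(203/4) = 24969/4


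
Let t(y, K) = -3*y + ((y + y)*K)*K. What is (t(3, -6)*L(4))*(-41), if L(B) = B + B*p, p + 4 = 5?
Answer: -67896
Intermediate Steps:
p = 1 (p = -4 + 5 = 1)
L(B) = 2*B (L(B) = B + B*1 = B + B = 2*B)
t(y, K) = -3*y + 2*y*K² (t(y, K) = -3*y + ((2*y)*K)*K = -3*y + (2*K*y)*K = -3*y + 2*y*K²)
(t(3, -6)*L(4))*(-41) = ((3*(-3 + 2*(-6)²))*(2*4))*(-41) = ((3*(-3 + 2*36))*8)*(-41) = ((3*(-3 + 72))*8)*(-41) = ((3*69)*8)*(-41) = (207*8)*(-41) = 1656*(-41) = -67896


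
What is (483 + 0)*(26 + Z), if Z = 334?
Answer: 173880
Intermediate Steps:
(483 + 0)*(26 + Z) = (483 + 0)*(26 + 334) = 483*360 = 173880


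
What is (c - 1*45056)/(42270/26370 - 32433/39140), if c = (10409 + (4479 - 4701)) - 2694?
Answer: -68016826620/1402087 ≈ -48511.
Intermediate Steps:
c = 7493 (c = (10409 - 222) - 2694 = 10187 - 2694 = 7493)
(c - 1*45056)/(42270/26370 - 32433/39140) = (7493 - 1*45056)/(42270/26370 - 32433/39140) = (7493 - 45056)/(42270*(1/26370) - 32433*1/39140) = -37563/(1409/879 - 1707/2060) = -37563/1402087/1810740 = -37563*1810740/1402087 = -68016826620/1402087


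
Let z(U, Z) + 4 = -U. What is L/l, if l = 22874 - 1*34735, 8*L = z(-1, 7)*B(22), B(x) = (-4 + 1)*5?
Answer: -45/94888 ≈ -0.00047424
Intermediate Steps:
z(U, Z) = -4 - U
B(x) = -15 (B(x) = -3*5 = -15)
L = 45/8 (L = ((-4 - 1*(-1))*(-15))/8 = ((-4 + 1)*(-15))/8 = (-3*(-15))/8 = (1/8)*45 = 45/8 ≈ 5.6250)
l = -11861 (l = 22874 - 34735 = -11861)
L/l = (45/8)/(-11861) = (45/8)*(-1/11861) = -45/94888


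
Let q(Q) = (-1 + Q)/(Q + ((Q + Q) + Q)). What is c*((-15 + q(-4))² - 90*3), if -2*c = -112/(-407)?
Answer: 97265/13024 ≈ 7.4681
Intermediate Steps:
c = -56/407 (c = -(-56)/(-407) = -(-56)*(-1)/407 = -½*112/407 = -56/407 ≈ -0.13759)
q(Q) = (-1 + Q)/(4*Q) (q(Q) = (-1 + Q)/(Q + (2*Q + Q)) = (-1 + Q)/(Q + 3*Q) = (-1 + Q)/((4*Q)) = (-1 + Q)*(1/(4*Q)) = (-1 + Q)/(4*Q))
c*((-15 + q(-4))² - 90*3) = -56*((-15 + (¼)*(-1 - 4)/(-4))² - 90*3)/407 = -56*((-15 + (¼)*(-¼)*(-5))² - 270)/407 = -56*((-15 + 5/16)² - 270)/407 = -56*((-235/16)² - 270)/407 = -56*(55225/256 - 270)/407 = -56/407*(-13895/256) = 97265/13024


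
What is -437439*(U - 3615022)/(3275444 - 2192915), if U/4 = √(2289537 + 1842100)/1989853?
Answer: 527117202886/360843 - 583252*√4131637/718024526079 ≈ 1.4608e+6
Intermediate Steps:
U = 4*√4131637/1989853 (U = 4*(√(2289537 + 1842100)/1989853) = 4*(√4131637*(1/1989853)) = 4*(√4131637/1989853) = 4*√4131637/1989853 ≈ 0.0040860)
-437439*(U - 3615022)/(3275444 - 2192915) = -437439*(4*√4131637/1989853 - 3615022)/(3275444 - 2192915) = -(-527117202886/360843 + 583252*√4131637/718024526079) = -437439*(-3615022/1082529 + 4*√4131637/2154073578237) = 527117202886/360843 - 583252*√4131637/718024526079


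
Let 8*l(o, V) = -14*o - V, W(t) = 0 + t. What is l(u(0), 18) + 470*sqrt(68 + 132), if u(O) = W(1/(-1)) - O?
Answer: -1/2 + 4700*sqrt(2) ≈ 6646.3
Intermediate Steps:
W(t) = t
u(O) = -1 - O (u(O) = 1/(-1) - O = -1 - O)
l(o, V) = -7*o/4 - V/8 (l(o, V) = (-14*o - V)/8 = (-V - 14*o)/8 = -7*o/4 - V/8)
l(u(0), 18) + 470*sqrt(68 + 132) = (-7*(-1 - 1*0)/4 - 1/8*18) + 470*sqrt(68 + 132) = (-7*(-1 + 0)/4 - 9/4) + 470*sqrt(200) = (-7/4*(-1) - 9/4) + 470*(10*sqrt(2)) = (7/4 - 9/4) + 4700*sqrt(2) = -1/2 + 4700*sqrt(2)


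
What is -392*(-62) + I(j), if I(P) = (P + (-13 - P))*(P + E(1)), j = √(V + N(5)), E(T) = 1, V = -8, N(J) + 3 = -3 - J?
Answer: 24291 - 13*I*√19 ≈ 24291.0 - 56.666*I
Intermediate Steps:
N(J) = -6 - J (N(J) = -3 + (-3 - J) = -6 - J)
j = I*√19 (j = √(-8 + (-6 - 1*5)) = √(-8 + (-6 - 5)) = √(-8 - 11) = √(-19) = I*√19 ≈ 4.3589*I)
I(P) = -13 - 13*P (I(P) = (P + (-13 - P))*(P + 1) = -13*(1 + P) = -13 - 13*P)
-392*(-62) + I(j) = -392*(-62) + (-13 - 13*I*√19) = 24304 + (-13 - 13*I*√19) = 24291 - 13*I*√19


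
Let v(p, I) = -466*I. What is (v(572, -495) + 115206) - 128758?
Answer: 217118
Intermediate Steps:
(v(572, -495) + 115206) - 128758 = (-466*(-495) + 115206) - 128758 = (230670 + 115206) - 128758 = 345876 - 128758 = 217118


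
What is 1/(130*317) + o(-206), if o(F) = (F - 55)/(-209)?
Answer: 10756019/8612890 ≈ 1.2488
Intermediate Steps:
o(F) = 5/19 - F/209 (o(F) = (-55 + F)*(-1/209) = 5/19 - F/209)
1/(130*317) + o(-206) = 1/(130*317) + (5/19 - 1/209*(-206)) = 1/41210 + (5/19 + 206/209) = 1/41210 + 261/209 = 10756019/8612890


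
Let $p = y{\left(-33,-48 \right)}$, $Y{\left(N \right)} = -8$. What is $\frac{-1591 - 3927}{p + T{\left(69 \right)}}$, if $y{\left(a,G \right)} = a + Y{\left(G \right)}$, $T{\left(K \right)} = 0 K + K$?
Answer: $- \frac{2759}{14} \approx -197.07$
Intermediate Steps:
$T{\left(K \right)} = K$ ($T{\left(K \right)} = 0 + K = K$)
$y{\left(a,G \right)} = -8 + a$ ($y{\left(a,G \right)} = a - 8 = -8 + a$)
$p = -41$ ($p = -8 - 33 = -41$)
$\frac{-1591 - 3927}{p + T{\left(69 \right)}} = \frac{-1591 - 3927}{-41 + 69} = - \frac{5518}{28} = \left(-5518\right) \frac{1}{28} = - \frac{2759}{14}$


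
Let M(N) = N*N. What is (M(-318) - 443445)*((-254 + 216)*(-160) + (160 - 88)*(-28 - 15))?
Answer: -1021485864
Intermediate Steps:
M(N) = N²
(M(-318) - 443445)*((-254 + 216)*(-160) + (160 - 88)*(-28 - 15)) = ((-318)² - 443445)*((-254 + 216)*(-160) + (160 - 88)*(-28 - 15)) = (101124 - 443445)*(-38*(-160) + 72*(-43)) = -342321*(6080 - 3096) = -342321*2984 = -1021485864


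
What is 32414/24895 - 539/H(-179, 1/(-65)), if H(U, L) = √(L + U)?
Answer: 32414/24895 + 539*I*√189085/5818 ≈ 1.302 + 40.285*I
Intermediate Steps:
32414/24895 - 539/H(-179, 1/(-65)) = 32414/24895 - 539/√(1/(-65) - 179) = 32414*(1/24895) - 539/√(-1/65 - 179) = 32414/24895 - 539*(-I*√189085/5818) = 32414/24895 - (-539)*I*√189085/5818 = 32414/24895 + 539*I*√189085/5818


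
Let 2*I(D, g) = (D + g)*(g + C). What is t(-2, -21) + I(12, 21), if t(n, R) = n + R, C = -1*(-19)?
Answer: 637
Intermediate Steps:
C = 19
t(n, R) = R + n
I(D, g) = (19 + g)*(D + g)/2 (I(D, g) = ((D + g)*(g + 19))/2 = ((D + g)*(19 + g))/2 = ((19 + g)*(D + g))/2 = (19 + g)*(D + g)/2)
t(-2, -21) + I(12, 21) = (-21 - 2) + ((½)*21² + (19/2)*12 + (19/2)*21 + (½)*12*21) = -23 + ((½)*441 + 114 + 399/2 + 126) = -23 + (441/2 + 114 + 399/2 + 126) = -23 + 660 = 637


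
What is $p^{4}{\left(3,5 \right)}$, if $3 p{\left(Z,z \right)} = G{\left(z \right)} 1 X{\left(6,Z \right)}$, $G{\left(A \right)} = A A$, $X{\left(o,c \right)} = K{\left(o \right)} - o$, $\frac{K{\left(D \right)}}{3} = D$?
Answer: $100000000$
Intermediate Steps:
$K{\left(D \right)} = 3 D$
$X{\left(o,c \right)} = 2 o$ ($X{\left(o,c \right)} = 3 o - o = 2 o$)
$G{\left(A \right)} = A^{2}$
$p{\left(Z,z \right)} = 4 z^{2}$ ($p{\left(Z,z \right)} = \frac{z^{2} \cdot 1 \cdot 2 \cdot 6}{3} = \frac{z^{2} \cdot 12}{3} = \frac{12 z^{2}}{3} = 4 z^{2}$)
$p^{4}{\left(3,5 \right)} = \left(4 \cdot 5^{2}\right)^{4} = \left(4 \cdot 25\right)^{4} = 100^{4} = 100000000$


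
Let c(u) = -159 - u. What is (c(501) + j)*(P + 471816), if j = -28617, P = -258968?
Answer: -6231550896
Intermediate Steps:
(c(501) + j)*(P + 471816) = ((-159 - 1*501) - 28617)*(-258968 + 471816) = ((-159 - 501) - 28617)*212848 = (-660 - 28617)*212848 = -29277*212848 = -6231550896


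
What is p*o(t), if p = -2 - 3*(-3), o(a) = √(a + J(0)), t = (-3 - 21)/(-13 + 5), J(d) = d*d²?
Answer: 7*√3 ≈ 12.124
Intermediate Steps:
J(d) = d³
t = 3 (t = -24/(-8) = -24*(-⅛) = 3)
o(a) = √a (o(a) = √(a + 0³) = √(a + 0) = √a)
p = 7 (p = -2 + 9 = 7)
p*o(t) = 7*√3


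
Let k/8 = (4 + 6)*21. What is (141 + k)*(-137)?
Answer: -249477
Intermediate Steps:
k = 1680 (k = 8*((4 + 6)*21) = 8*(10*21) = 8*210 = 1680)
(141 + k)*(-137) = (141 + 1680)*(-137) = 1821*(-137) = -249477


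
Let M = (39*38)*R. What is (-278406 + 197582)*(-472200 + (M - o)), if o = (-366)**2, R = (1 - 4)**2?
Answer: 47913922032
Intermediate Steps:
R = 9 (R = (-3)**2 = 9)
o = 133956
M = 13338 (M = (39*38)*9 = 1482*9 = 13338)
(-278406 + 197582)*(-472200 + (M - o)) = (-278406 + 197582)*(-472200 + (13338 - 1*133956)) = -80824*(-472200 + (13338 - 133956)) = -80824*(-472200 - 120618) = -80824*(-592818) = 47913922032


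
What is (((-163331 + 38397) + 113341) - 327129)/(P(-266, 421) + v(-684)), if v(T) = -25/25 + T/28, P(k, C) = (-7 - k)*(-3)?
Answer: 2371054/5617 ≈ 422.12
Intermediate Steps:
P(k, C) = 21 + 3*k
v(T) = -1 + T/28 (v(T) = -25*1/25 + T*(1/28) = -1 + T/28)
(((-163331 + 38397) + 113341) - 327129)/(P(-266, 421) + v(-684)) = (((-163331 + 38397) + 113341) - 327129)/((21 + 3*(-266)) + (-1 + (1/28)*(-684))) = ((-124934 + 113341) - 327129)/((21 - 798) + (-1 - 171/7)) = (-11593 - 327129)/(-777 - 178/7) = -338722/(-5617/7) = -338722*(-7/5617) = 2371054/5617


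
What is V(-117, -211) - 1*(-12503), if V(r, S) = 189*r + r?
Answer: -9727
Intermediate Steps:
V(r, S) = 190*r
V(-117, -211) - 1*(-12503) = 190*(-117) - 1*(-12503) = -22230 + 12503 = -9727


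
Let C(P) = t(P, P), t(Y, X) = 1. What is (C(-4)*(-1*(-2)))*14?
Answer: 28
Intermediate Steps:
C(P) = 1
(C(-4)*(-1*(-2)))*14 = (1*(-1*(-2)))*14 = (1*2)*14 = 2*14 = 28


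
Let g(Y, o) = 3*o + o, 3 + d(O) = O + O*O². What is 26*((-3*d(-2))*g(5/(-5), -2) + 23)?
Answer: -7514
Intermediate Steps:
d(O) = -3 + O + O³ (d(O) = -3 + (O + O*O²) = -3 + (O + O³) = -3 + O + O³)
g(Y, o) = 4*o
26*((-3*d(-2))*g(5/(-5), -2) + 23) = 26*((-3*(-3 - 2 + (-2)³))*(4*(-2)) + 23) = 26*(-3*(-3 - 2 - 8)*(-8) + 23) = 26*(-3*(-13)*(-8) + 23) = 26*(39*(-8) + 23) = 26*(-312 + 23) = 26*(-289) = -7514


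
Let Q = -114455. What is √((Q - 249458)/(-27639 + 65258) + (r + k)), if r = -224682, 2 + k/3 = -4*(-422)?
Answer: I*√310823194338611/37619 ≈ 468.65*I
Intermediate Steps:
k = 5058 (k = -6 + 3*(-4*(-422)) = -6 + 3*1688 = -6 + 5064 = 5058)
√((Q - 249458)/(-27639 + 65258) + (r + k)) = √((-114455 - 249458)/(-27639 + 65258) + (-224682 + 5058)) = √(-363913/37619 - 219624) = √(-8262399169/37619) = I*√310823194338611/37619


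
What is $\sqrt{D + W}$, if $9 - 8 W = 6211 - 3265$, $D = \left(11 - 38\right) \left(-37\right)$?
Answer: $\frac{\sqrt{10110}}{4} \approx 25.137$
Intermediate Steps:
$D = 999$ ($D = \left(-27\right) \left(-37\right) = 999$)
$W = - \frac{2937}{8}$ ($W = \frac{9}{8} - \frac{6211 - 3265}{8} = \frac{9}{8} - \frac{1473}{4} = - \frac{2937}{8} \approx -367.13$)
$\sqrt{D + W} = \sqrt{999 - \frac{2937}{8}} = \sqrt{\frac{5055}{8}} = \frac{\sqrt{10110}}{4}$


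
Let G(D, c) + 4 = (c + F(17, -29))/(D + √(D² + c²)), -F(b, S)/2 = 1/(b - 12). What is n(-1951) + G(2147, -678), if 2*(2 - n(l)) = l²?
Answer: -19355537201/10170 - 848*√397/5085 ≈ -1.9032e+6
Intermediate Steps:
F(b, S) = -2/(-12 + b) (F(b, S) = -2/(b - 12) = -2/(-12 + b))
G(D, c) = -4 + (-⅖ + c)/(D + √(D² + c²)) (G(D, c) = -4 + (c - 2/(-12 + 17))/(D + √(D² + c²)) = -4 + (c - 2/5)/(D + √(D² + c²)) = -4 + (c - 2*⅕)/(D + √(D² + c²)) = -4 + (c - ⅖)/(D + √(D² + c²)) = -4 + (-⅖ + c)/(D + √(D² + c²)))
n(l) = 2 - l²/2
n(-1951) + G(2147, -678) = (2 - ½*(-1951)²) + (-⅖ - 678 - 4*2147 - 4*√(2147² + (-678)²))/(2147 + √(2147² + (-678)²)) = (2 - ½*3806401) + (-⅖ - 678 - 8588 - 4*√(4609609 + 459684))/(2147 + √(4609609 + 459684)) = (2 - 3806401/2) + (-⅖ - 678 - 8588 - 452*√397)/(2147 + √5069293) = -3806397/2 + (-⅖ - 678 - 8588 - 452*√397)/(2147 + 113*√397) = -3806397/2 + (-46332/5 - 452*√397)/(2147 + 113*√397)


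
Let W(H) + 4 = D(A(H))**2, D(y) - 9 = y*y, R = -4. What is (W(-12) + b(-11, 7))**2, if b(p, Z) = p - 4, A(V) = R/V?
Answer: 26884225/6561 ≈ 4097.6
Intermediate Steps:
A(V) = -4/V
D(y) = 9 + y**2 (D(y) = 9 + y*y = 9 + y**2)
b(p, Z) = -4 + p
W(H) = -4 + (9 + 16/H**2)**2 (W(H) = -4 + (9 + (-4/H)**2)**2 = -4 + (9 + 16/H**2)**2)
(W(-12) + b(-11, 7))**2 = ((77 + 256/(-12)**4 + 288/(-12)**2) + (-4 - 11))**2 = ((77 + 256*(1/20736) + 288*(1/144)) - 15)**2 = ((77 + 1/81 + 2) - 15)**2 = (6400/81 - 15)**2 = (5185/81)**2 = 26884225/6561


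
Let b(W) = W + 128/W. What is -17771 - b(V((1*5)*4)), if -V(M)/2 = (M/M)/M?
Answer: -164909/10 ≈ -16491.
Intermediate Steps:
V(M) = -2/M (V(M) = -2*M/M/M = -2/M)
-17771 - b(V((1*5)*4)) = -17771 - (-2/((1*5)*4) + 128/((-2/((1*5)*4)))) = -17771 - (-2/(5*4) + 128/((-2/(5*4)))) = -17771 - (-2/20 + 128/((-2/20))) = -17771 - (-2*1/20 + 128/((-2*1/20))) = -17771 - (-1/10 + 128/(-1/10)) = -17771 - (-1/10 + 128*(-10)) = -17771 - (-1/10 - 1280) = -17771 - 1*(-12801/10) = -17771 + 12801/10 = -164909/10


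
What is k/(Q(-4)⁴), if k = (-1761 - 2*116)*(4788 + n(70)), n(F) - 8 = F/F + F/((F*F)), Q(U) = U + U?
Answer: -669231463/286720 ≈ -2334.1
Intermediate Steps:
Q(U) = 2*U
n(F) = 9 + 1/F (n(F) = 8 + (F/F + F/((F*F))) = 8 + (1 + F/(F²)) = 8 + (1 + F/F²) = 8 + (1 + 1/F) = 9 + 1/F)
k = -669231463/70 (k = (-1761 - 2*116)*(4788 + (9 + 1/70)) = (-1761 - 232)*(4788 + (9 + 1/70)) = -1993*(4788 + 631/70) = -1993*335791/70 = -669231463/70 ≈ -9.5604e+6)
k/(Q(-4)⁴) = -669231463/(70*((2*(-4))⁴)) = -669231463/(70*((-8)⁴)) = -669231463/70/4096 = -669231463/70*1/4096 = -669231463/286720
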